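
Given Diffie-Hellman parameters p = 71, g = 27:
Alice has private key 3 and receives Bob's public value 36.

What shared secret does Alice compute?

Step 1: s = B^a mod p = 36^3 mod 71.
  36^1 mod 71 = 36
  36^2 mod 71 = (36 * 36) mod 71 = 18
  36^3 mod 71 = (18 * 36) mod 71 = 9
Result: shared secret = 9.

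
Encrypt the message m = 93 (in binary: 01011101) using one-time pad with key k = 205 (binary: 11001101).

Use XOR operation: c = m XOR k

Step 1: Write out the XOR operation bit by bit:
  Message: 01011101
  Key:     11001101
  XOR:     10010000
Step 2: Convert to decimal: 10010000 = 144.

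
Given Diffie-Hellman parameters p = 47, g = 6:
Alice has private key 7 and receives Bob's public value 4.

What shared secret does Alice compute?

Step 1: s = B^a mod p = 4^7 mod 47.
  4^1 mod 47 = 4
  4^2 mod 47 = (4 * 4) mod 47 = 16
  4^3 mod 47 = (16 * 4) mod 47 = 17
  4^4 mod 47 = (17 * 4) mod 47 = 21
  4^5 mod 47 = (21 * 4) mod 47 = 37
  4^6 mod 47 = (37 * 4) mod 47 = 7
  4^7 mod 47 = (7 * 4) mod 47 = 28
Result: shared secret = 28.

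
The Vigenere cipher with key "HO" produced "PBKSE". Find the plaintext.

Step 1: Extend key: HOHOH
Step 2: Decrypt each letter (c - k) mod 26:
  P(15) - H(7) = (15-7) mod 26 = 8 = I
  B(1) - O(14) = (1-14) mod 26 = 13 = N
  K(10) - H(7) = (10-7) mod 26 = 3 = D
  S(18) - O(14) = (18-14) mod 26 = 4 = E
  E(4) - H(7) = (4-7) mod 26 = 23 = X
Plaintext: INDEX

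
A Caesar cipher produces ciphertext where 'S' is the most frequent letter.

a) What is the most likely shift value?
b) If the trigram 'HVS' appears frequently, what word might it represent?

Step 1: In English, 'E' is the most frequent letter (12.7%).
Step 2: The most frequent ciphertext letter is 'S' (position 18).
Step 3: Shift = (18 - 4) mod 26 = 14.
Step 4: Decrypt 'HVS' by shifting back 14:
  H -> T
  V -> H
  S -> E
Step 5: 'HVS' decrypts to 'THE'.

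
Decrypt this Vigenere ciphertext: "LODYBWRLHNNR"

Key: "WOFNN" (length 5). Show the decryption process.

Step 1: Key 'WOFNN' has length 5. Extended key: WOFNNWOFNNWO
Step 2: Decrypt each position:
  L(11) - W(22) = 15 = P
  O(14) - O(14) = 0 = A
  D(3) - F(5) = 24 = Y
  Y(24) - N(13) = 11 = L
  B(1) - N(13) = 14 = O
  W(22) - W(22) = 0 = A
  R(17) - O(14) = 3 = D
  L(11) - F(5) = 6 = G
  H(7) - N(13) = 20 = U
  N(13) - N(13) = 0 = A
  N(13) - W(22) = 17 = R
  R(17) - O(14) = 3 = D
Plaintext: PAYLOADGUARD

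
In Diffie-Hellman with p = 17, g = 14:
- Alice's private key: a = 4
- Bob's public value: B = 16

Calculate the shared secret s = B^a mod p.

Step 1: s = B^a mod p = 16^4 mod 17.
  16^1 mod 17 = 16
  16^2 mod 17 = (16 * 16) mod 17 = 1
  16^3 mod 17 = (1 * 16) mod 17 = 16
  16^4 mod 17 = (16 * 16) mod 17 = 1
Result: shared secret = 1.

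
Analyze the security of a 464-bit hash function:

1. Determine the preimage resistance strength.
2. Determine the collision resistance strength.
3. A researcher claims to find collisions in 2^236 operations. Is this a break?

Step 1: Preimage resistance requires brute-force of 2^464 operations.
Step 2: Collision resistance (birthday bound) = 2^(464/2) = 2^232.
Step 3: The claimed attack costs 2^236 operations.
Step 4: Since 2^236 >= 2^232, the claimed attack is no faster than the generic birthday attack, so this does not break collision resistance.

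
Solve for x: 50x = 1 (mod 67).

Step 1: We need x such that 50 * x = 1 (mod 67).
Step 2: Using the extended Euclidean algorithm or trial:
  50 * 63 = 3150 = 47 * 67 + 1.
Step 3: Since 3150 mod 67 = 1, the inverse is x = 63.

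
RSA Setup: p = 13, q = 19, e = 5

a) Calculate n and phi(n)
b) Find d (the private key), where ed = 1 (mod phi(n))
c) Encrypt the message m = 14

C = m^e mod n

Step 1: n = 13 * 19 = 247.
Step 2: phi(n) = (13-1)(19-1) = 12 * 18 = 216.
Step 3: Find d = 5^(-1) mod 216 = 173.
  Verify: 5 * 173 = 865 = 1 (mod 216).
Step 4: C = 14^5 mod 247 = 105.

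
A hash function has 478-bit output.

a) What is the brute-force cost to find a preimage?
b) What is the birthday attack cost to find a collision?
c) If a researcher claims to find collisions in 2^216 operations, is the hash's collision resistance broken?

Step 1: Preimage resistance requires brute-force of 2^478 operations.
Step 2: Collision resistance (birthday bound) = 2^(478/2) = 2^239.
Step 3: The claimed attack costs 2^216 operations.
Step 4: Since 2^216 < 2^239, the claimed attack beats the generic birthday bound, so collision resistance is broken.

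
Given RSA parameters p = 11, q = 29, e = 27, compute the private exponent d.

Step 1: n = 11 * 29 = 319.
Step 2: phi(n) = 10 * 28 = 280.
Step 3: Find d such that 27 * d = 1 (mod 280).
Step 4: d = 27^(-1) mod 280 = 83.
Verification: 27 * 83 = 2241 = 8 * 280 + 1.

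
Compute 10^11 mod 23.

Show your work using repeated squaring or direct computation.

Step 1: Compute 10^11 mod 23 step by step, reducing modulo 23 at each step.
  10^1 mod 23 = 10
  10^2 mod 23 = (10 * 10) mod 23 = 8
  10^3 mod 23 = (8 * 10) mod 23 = 11
  10^4 mod 23 = (11 * 10) mod 23 = 18
  10^5 mod 23 = (18 * 10) mod 23 = 19
  10^6 mod 23 = (19 * 10) mod 23 = 6
  10^7 mod 23 = (6 * 10) mod 23 = 14
  10^8 mod 23 = (14 * 10) mod 23 = 2
  10^9 mod 23 = (2 * 10) mod 23 = 20
  10^10 mod 23 = (20 * 10) mod 23 = 16
  10^11 mod 23 = (16 * 10) mod 23 = 22
Step 2: Result = 22.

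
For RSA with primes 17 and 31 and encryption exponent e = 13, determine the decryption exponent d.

Step 1: n = 17 * 31 = 527.
Step 2: phi(n) = 16 * 30 = 480.
Step 3: Find d such that 13 * d = 1 (mod 480).
Step 4: d = 13^(-1) mod 480 = 37.
Verification: 13 * 37 = 481 = 1 * 480 + 1.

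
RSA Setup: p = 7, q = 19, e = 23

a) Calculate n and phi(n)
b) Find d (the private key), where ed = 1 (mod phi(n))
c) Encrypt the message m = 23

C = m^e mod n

Step 1: n = 7 * 19 = 133.
Step 2: phi(n) = (7-1)(19-1) = 6 * 18 = 108.
Step 3: Find d = 23^(-1) mod 108 = 47.
  Verify: 23 * 47 = 1081 = 1 (mod 108).
Step 4: C = 23^23 mod 133 = 74.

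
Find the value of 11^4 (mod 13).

Step 1: Compute 11^4 mod 13 step by step, reducing modulo 13 at each step.
  11^1 mod 13 = 11
  11^2 mod 13 = (11 * 11) mod 13 = 4
  11^3 mod 13 = (4 * 11) mod 13 = 5
  11^4 mod 13 = (5 * 11) mod 13 = 3
Step 2: Result = 3.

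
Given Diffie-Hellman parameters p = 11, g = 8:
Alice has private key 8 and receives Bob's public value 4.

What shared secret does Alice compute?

Step 1: s = B^a mod p = 4^8 mod 11.
  4^1 mod 11 = 4
  4^2 mod 11 = (4 * 4) mod 11 = 5
  4^3 mod 11 = (5 * 4) mod 11 = 9
  4^4 mod 11 = (9 * 4) mod 11 = 3
  4^5 mod 11 = (3 * 4) mod 11 = 1
  4^6 mod 11 = (1 * 4) mod 11 = 4
  4^7 mod 11 = (4 * 4) mod 11 = 5
  4^8 mod 11 = (5 * 4) mod 11 = 9
Result: shared secret = 9.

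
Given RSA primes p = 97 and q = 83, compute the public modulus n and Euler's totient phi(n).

Step 1: n = p * q = 97 * 83 = 8051.
Step 2: phi(n) = (p-1)(q-1) = 96 * 82 = 7872.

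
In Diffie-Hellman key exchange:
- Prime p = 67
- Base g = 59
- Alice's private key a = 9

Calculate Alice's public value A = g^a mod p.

Step 1: A = g^a mod p = 59^9 mod 67.
  59^1 mod 67 = 59
  59^2 mod 67 = (59 * 59) mod 67 = 64
  59^3 mod 67 = (64 * 59) mod 67 = 24
  59^4 mod 67 = (24 * 59) mod 67 = 9
  59^5 mod 67 = (9 * 59) mod 67 = 62
  59^6 mod 67 = (62 * 59) mod 67 = 40
  59^7 mod 67 = (40 * 59) mod 67 = 15
  59^8 mod 67 = (15 * 59) mod 67 = 14
  59^9 mod 67 = (14 * 59) mod 67 = 22
Result: A = 22.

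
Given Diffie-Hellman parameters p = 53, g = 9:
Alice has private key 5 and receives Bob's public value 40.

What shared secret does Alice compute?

Step 1: s = B^a mod p = 40^5 mod 53.
  40^1 mod 53 = 40
  40^2 mod 53 = (40 * 40) mod 53 = 10
  40^3 mod 53 = (10 * 40) mod 53 = 29
  40^4 mod 53 = (29 * 40) mod 53 = 47
  40^5 mod 53 = (47 * 40) mod 53 = 25
Result: shared secret = 25.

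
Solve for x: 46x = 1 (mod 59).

Step 1: We need x such that 46 * x = 1 (mod 59).
Step 2: Using the extended Euclidean algorithm or trial:
  46 * 9 = 414 = 7 * 59 + 1.
Step 3: Since 414 mod 59 = 1, the inverse is x = 9.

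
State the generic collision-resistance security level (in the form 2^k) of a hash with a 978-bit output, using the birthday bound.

Step 1: The birthday paradox gives collision probability ~50% after sqrt(2^n) = 2^(n/2) hashes.
Step 2: For 978-bit output: 2^(978/2) = 2^489.
Step 3: Approximately 2^489 hash computations needed.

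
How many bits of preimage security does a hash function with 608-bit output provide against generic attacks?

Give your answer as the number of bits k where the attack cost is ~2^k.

Step 1: The hash has a 608-bit output.
Step 2: Preimage resistance means: given a digest h(x), it should be infeasible to find any input that hashes to it.
With a 608-bit output there are 2^608 possible digests, so a generic brute-force preimage search costs about 2^608 evaluations.
Step 3: Security level = 608 bits.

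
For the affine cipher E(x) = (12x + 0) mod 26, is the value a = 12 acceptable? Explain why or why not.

Step 1: Compute gcd(12, 26).
Step 2: gcd(12, 26) = 2.
Since gcd = 2 != 1, 12 shares a common factor with 26, so it cannot be used.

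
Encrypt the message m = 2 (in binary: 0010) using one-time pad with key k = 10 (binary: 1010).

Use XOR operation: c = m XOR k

Step 1: Write out the XOR operation bit by bit:
  Message: 0010
  Key:     1010
  XOR:     1000
Step 2: Convert to decimal: 1000 = 8.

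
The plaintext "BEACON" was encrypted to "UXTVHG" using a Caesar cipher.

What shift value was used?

Step 1: Compare first letters: B (position 1) -> U (position 20).
Step 2: Shift = (20 - 1) mod 26 = 19.
The shift value is 19.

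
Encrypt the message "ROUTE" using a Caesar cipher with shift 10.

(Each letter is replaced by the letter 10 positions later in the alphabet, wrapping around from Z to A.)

Step 1: For each letter, shift forward by 10 positions (mod 26).
  R (position 17) -> position (17+10) mod 26 = 1 -> B
  O (position 14) -> position (14+10) mod 26 = 24 -> Y
  U (position 20) -> position (20+10) mod 26 = 4 -> E
  T (position 19) -> position (19+10) mod 26 = 3 -> D
  E (position 4) -> position (4+10) mod 26 = 14 -> O
Result: BYEDO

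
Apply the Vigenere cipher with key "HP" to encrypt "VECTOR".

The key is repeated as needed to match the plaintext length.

Step 1: Repeat key to match plaintext length:
  Plaintext: VECTOR
  Key:       HPHPHP
Step 2: Encrypt each letter:
  V(21) + H(7) = (21+7) mod 26 = 2 = C
  E(4) + P(15) = (4+15) mod 26 = 19 = T
  C(2) + H(7) = (2+7) mod 26 = 9 = J
  T(19) + P(15) = (19+15) mod 26 = 8 = I
  O(14) + H(7) = (14+7) mod 26 = 21 = V
  R(17) + P(15) = (17+15) mod 26 = 6 = G
Ciphertext: CTJIVG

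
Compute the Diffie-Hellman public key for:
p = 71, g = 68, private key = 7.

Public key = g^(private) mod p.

Step 1: A = g^a mod p = 68^7 mod 71.
  68^1 mod 71 = 68
  68^2 mod 71 = (68 * 68) mod 71 = 9
  68^3 mod 71 = (9 * 68) mod 71 = 44
  68^4 mod 71 = (44 * 68) mod 71 = 10
  68^5 mod 71 = (10 * 68) mod 71 = 41
  68^6 mod 71 = (41 * 68) mod 71 = 19
  68^7 mod 71 = (19 * 68) mod 71 = 14
Result: A = 14.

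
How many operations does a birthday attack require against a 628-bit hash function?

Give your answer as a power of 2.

Step 1: The birthday paradox gives collision probability ~50% after sqrt(2^n) = 2^(n/2) hashes.
Step 2: For 628-bit output: 2^(628/2) = 2^314.
Step 3: Approximately 2^314 hash computations needed.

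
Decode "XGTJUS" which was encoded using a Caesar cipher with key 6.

Step 1: Reverse the shift by subtracting 6 from each letter position.
  X (position 23) -> position (23-6) mod 26 = 17 -> R
  G (position 6) -> position (6-6) mod 26 = 0 -> A
  T (position 19) -> position (19-6) mod 26 = 13 -> N
  J (position 9) -> position (9-6) mod 26 = 3 -> D
  U (position 20) -> position (20-6) mod 26 = 14 -> O
  S (position 18) -> position (18-6) mod 26 = 12 -> M
Decrypted message: RANDOM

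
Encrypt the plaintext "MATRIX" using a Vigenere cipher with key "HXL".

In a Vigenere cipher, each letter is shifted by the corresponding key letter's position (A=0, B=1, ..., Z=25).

Step 1: Repeat key to match plaintext length:
  Plaintext: MATRIX
  Key:       HXLHXL
Step 2: Encrypt each letter:
  M(12) + H(7) = (12+7) mod 26 = 19 = T
  A(0) + X(23) = (0+23) mod 26 = 23 = X
  T(19) + L(11) = (19+11) mod 26 = 4 = E
  R(17) + H(7) = (17+7) mod 26 = 24 = Y
  I(8) + X(23) = (8+23) mod 26 = 5 = F
  X(23) + L(11) = (23+11) mod 26 = 8 = I
Ciphertext: TXEYFI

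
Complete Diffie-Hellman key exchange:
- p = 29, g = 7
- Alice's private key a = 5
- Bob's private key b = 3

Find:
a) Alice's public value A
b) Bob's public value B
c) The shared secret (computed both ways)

Step 1: A = g^a mod p = 7^5 mod 29 = 16.
Step 2: B = g^b mod p = 7^3 mod 29 = 24.
Step 3: Alice computes s = B^a mod p = 24^5 mod 29 = 7.
Step 4: Bob computes s = A^b mod p = 16^3 mod 29 = 7.
Both sides agree: shared secret = 7.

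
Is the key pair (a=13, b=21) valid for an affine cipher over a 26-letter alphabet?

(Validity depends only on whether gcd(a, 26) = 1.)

Step 1: Compute gcd(13, 26).
Step 2: gcd(13, 26) = 13.
Since gcd = 13 != 1, 13 shares a common factor with 26, so it cannot be used.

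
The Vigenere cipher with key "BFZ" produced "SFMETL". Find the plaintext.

Step 1: Extend key: BFZBFZ
Step 2: Decrypt each letter (c - k) mod 26:
  S(18) - B(1) = (18-1) mod 26 = 17 = R
  F(5) - F(5) = (5-5) mod 26 = 0 = A
  M(12) - Z(25) = (12-25) mod 26 = 13 = N
  E(4) - B(1) = (4-1) mod 26 = 3 = D
  T(19) - F(5) = (19-5) mod 26 = 14 = O
  L(11) - Z(25) = (11-25) mod 26 = 12 = M
Plaintext: RANDOM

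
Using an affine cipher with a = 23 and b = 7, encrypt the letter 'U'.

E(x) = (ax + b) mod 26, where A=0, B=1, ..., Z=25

Step 1: Convert 'U' to number: x = 20.
Step 2: E(20) = (23 * 20 + 7) mod 26 = 467 mod 26 = 25.
Step 3: Convert 25 back to letter: Z.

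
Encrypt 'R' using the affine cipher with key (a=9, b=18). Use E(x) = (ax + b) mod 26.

Step 1: Convert 'R' to number: x = 17.
Step 2: E(17) = (9 * 17 + 18) mod 26 = 171 mod 26 = 15.
Step 3: Convert 15 back to letter: P.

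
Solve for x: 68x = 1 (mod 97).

Step 1: We need x such that 68 * x = 1 (mod 97).
Step 2: Using the extended Euclidean algorithm or trial:
  68 * 10 = 680 = 7 * 97 + 1.
Step 3: Since 680 mod 97 = 1, the inverse is x = 10.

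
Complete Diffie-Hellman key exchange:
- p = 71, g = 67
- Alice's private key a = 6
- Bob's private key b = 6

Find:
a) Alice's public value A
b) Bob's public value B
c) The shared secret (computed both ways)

Step 1: A = g^a mod p = 67^6 mod 71 = 49.
Step 2: B = g^b mod p = 67^6 mod 71 = 49.
Step 3: Alice computes s = B^a mod p = 49^6 mod 71 = 4.
Step 4: Bob computes s = A^b mod p = 49^6 mod 71 = 4.
Both sides agree: shared secret = 4.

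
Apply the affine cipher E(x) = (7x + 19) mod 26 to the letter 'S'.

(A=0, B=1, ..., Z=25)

Step 1: Convert 'S' to number: x = 18.
Step 2: E(18) = (7 * 18 + 19) mod 26 = 145 mod 26 = 15.
Step 3: Convert 15 back to letter: P.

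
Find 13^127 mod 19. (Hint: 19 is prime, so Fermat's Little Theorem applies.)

Step 1: Since 19 is prime, by Fermat's Little Theorem: 13^18 = 1 (mod 19).
Step 2: Reduce exponent: 127 mod 18 = 1.
Step 3: So 13^127 = 13^1 (mod 19).
Step 4: 13^1 mod 19 = 13.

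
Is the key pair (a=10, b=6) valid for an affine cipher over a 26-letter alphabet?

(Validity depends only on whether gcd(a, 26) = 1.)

Step 1: Compute gcd(10, 26).
Step 2: gcd(10, 26) = 2.
Since gcd = 2 != 1, 10 shares a common factor with 26, so it cannot be used.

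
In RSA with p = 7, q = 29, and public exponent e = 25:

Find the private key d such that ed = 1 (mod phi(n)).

Step 1: n = 7 * 29 = 203.
Step 2: phi(n) = 6 * 28 = 168.
Step 3: Find d such that 25 * d = 1 (mod 168).
Step 4: d = 25^(-1) mod 168 = 121.
Verification: 25 * 121 = 3025 = 18 * 168 + 1.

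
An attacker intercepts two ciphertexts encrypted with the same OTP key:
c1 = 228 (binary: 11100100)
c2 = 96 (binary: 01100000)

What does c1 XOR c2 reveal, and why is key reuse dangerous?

Step 1: c1 XOR c2 = (m1 XOR k) XOR (m2 XOR k).
Step 2: By XOR associativity/commutativity: = m1 XOR m2 XOR k XOR k = m1 XOR m2.
Step 3: 11100100 XOR 01100000 = 10000100 = 132.
Step 4: The key cancels out! An attacker learns m1 XOR m2 = 132, revealing the relationship between plaintexts.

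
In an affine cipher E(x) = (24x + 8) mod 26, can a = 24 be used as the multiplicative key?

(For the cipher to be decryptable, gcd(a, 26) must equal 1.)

Step 1: Compute gcd(24, 26).
Step 2: gcd(24, 26) = 2.
Since gcd = 2 != 1, 24 shares a common factor with 26, so it cannot be used.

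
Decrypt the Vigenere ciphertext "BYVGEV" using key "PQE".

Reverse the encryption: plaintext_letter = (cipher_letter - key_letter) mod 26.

Step 1: Extend key: PQEPQE
Step 2: Decrypt each letter (c - k) mod 26:
  B(1) - P(15) = (1-15) mod 26 = 12 = M
  Y(24) - Q(16) = (24-16) mod 26 = 8 = I
  V(21) - E(4) = (21-4) mod 26 = 17 = R
  G(6) - P(15) = (6-15) mod 26 = 17 = R
  E(4) - Q(16) = (4-16) mod 26 = 14 = O
  V(21) - E(4) = (21-4) mod 26 = 17 = R
Plaintext: MIRROR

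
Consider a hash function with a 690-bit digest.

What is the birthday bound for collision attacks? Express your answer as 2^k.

Step 1: The birthday paradox gives collision probability ~50% after sqrt(2^n) = 2^(n/2) hashes.
Step 2: For 690-bit output: 2^(690/2) = 2^345.
Step 3: Approximately 2^345 hash computations needed.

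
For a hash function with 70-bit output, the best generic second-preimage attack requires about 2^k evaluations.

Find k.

Step 1: The hash has a 70-bit output.
Step 2: Second-preimage resistance means: given a specific input x, it should be infeasible to find a different y with h(y) = h(x).
With a 70-bit output, a generic search for a second preimage costs about 2^70 evaluations (each trial matches the fixed target with probability 2^-70).
Step 3: Security level = 70 bits.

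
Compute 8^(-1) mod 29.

Step 1: We need x such that 8 * x = 1 (mod 29).
Step 2: Using the extended Euclidean algorithm or trial:
  8 * 11 = 88 = 3 * 29 + 1.
Step 3: Since 88 mod 29 = 1, the inverse is x = 11.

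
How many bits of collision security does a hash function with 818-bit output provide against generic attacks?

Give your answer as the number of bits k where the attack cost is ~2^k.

Step 1: The hash has a 818-bit output.
Step 2: Collision resistance means it should be infeasible to find any x != y with h(x) = h(y).
By the birthday bound, a generic collision search succeeds after about sqrt(2^818) = 2^(818/2) = 2^409 evaluations.
Step 3: Security level = 409 bits.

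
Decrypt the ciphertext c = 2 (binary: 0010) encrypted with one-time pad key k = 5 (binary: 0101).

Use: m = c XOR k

Step 1: XOR ciphertext with key:
  Ciphertext: 0010
  Key:        0101
  XOR:        0111
Step 2: Plaintext = 0111 = 7 in decimal.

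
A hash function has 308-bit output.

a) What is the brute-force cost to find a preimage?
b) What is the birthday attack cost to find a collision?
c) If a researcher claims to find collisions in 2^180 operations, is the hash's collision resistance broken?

Step 1: Preimage resistance requires brute-force of 2^308 operations.
Step 2: Collision resistance (birthday bound) = 2^(308/2) = 2^154.
Step 3: The claimed attack costs 2^180 operations.
Step 4: Since 2^180 >= 2^154, the claimed attack is no faster than the generic birthday attack, so this does not break collision resistance.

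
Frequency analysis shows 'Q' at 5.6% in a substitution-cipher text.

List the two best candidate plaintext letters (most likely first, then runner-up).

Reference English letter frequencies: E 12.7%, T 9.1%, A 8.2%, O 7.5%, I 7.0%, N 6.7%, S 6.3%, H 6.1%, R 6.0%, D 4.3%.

Step 1: Observed frequency of 'Q' is 5.6%.
Step 2: Compute distances to each reference frequency and sort:
  R (6.0%): difference = 0.4% <-- BEST
  H (6.1%): difference = 0.5% <-- RUNNER-UP
  S (6.3%): difference = 0.7%
  N (6.7%): difference = 1.1%
  D (4.3%): difference = 1.3%
Step 3: Most likely is 'R' (6.0%, diff 0.4%); second most likely is 'H' (6.1%, diff 0.5%).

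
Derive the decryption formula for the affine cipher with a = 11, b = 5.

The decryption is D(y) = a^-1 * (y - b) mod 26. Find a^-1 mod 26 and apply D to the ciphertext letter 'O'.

Step 1: Find a^-1, the modular inverse of 11 mod 26.
Step 2: We need 11 * a^-1 = 1 (mod 26).
Step 3: 11 * 19 = 209 = 8 * 26 + 1, so a^-1 = 19.
Step 4: D(y) = 19(y - 5) mod 26.
Step 5: Apply to 'O' (y = 14): D(14) = 19 * (14 - 5) mod 26 = 19 * 9 mod 26 = 15 -> 'P'.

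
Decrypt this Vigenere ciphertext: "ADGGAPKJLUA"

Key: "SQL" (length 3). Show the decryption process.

Step 1: Key 'SQL' has length 3. Extended key: SQLSQLSQLSQ
Step 2: Decrypt each position:
  A(0) - S(18) = 8 = I
  D(3) - Q(16) = 13 = N
  G(6) - L(11) = 21 = V
  G(6) - S(18) = 14 = O
  A(0) - Q(16) = 10 = K
  P(15) - L(11) = 4 = E
  K(10) - S(18) = 18 = S
  J(9) - Q(16) = 19 = T
  L(11) - L(11) = 0 = A
  U(20) - S(18) = 2 = C
  A(0) - Q(16) = 10 = K
Plaintext: INVOKESTACK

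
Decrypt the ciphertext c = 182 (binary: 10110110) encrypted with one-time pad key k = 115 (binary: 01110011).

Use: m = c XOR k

Step 1: XOR ciphertext with key:
  Ciphertext: 10110110
  Key:        01110011
  XOR:        11000101
Step 2: Plaintext = 11000101 = 197 in decimal.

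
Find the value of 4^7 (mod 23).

Step 1: Compute 4^7 mod 23 step by step, reducing modulo 23 at each step.
  4^1 mod 23 = 4
  4^2 mod 23 = (4 * 4) mod 23 = 16
  4^3 mod 23 = (16 * 4) mod 23 = 18
  4^4 mod 23 = (18 * 4) mod 23 = 3
  4^5 mod 23 = (3 * 4) mod 23 = 12
  4^6 mod 23 = (12 * 4) mod 23 = 2
  4^7 mod 23 = (2 * 4) mod 23 = 8
Step 2: Result = 8.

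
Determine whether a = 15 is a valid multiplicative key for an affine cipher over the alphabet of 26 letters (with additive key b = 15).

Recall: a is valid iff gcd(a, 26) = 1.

Step 1: Compute gcd(15, 26).
Step 2: gcd(15, 26) = 1.
Since gcd = 1, 15 is coprime with 26, so it is a valid key.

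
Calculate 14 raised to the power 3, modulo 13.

Step 1: Compute 14^3 mod 13 step by step, reducing modulo 13 at each step.
  14^1 mod 13 = 1
  14^2 mod 13 = (1 * 14) mod 13 = 1
  14^3 mod 13 = (1 * 14) mod 13 = 1
Step 2: Result = 1.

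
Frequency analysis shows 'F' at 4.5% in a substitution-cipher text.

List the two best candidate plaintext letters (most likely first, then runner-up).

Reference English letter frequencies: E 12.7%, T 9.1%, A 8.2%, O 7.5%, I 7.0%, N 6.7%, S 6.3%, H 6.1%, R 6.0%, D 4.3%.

Step 1: Observed frequency of 'F' is 4.5%.
Step 2: Compute distances to each reference frequency and sort:
  D (4.3%): difference = 0.2% <-- BEST
  R (6.0%): difference = 1.5% <-- RUNNER-UP
  H (6.1%): difference = 1.6%
  S (6.3%): difference = 1.8%
  N (6.7%): difference = 2.2%
Step 3: Most likely is 'D' (4.3%, diff 0.2%); second most likely is 'R' (6.0%, diff 1.5%).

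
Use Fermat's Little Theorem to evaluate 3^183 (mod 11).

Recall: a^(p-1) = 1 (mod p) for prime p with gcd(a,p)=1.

Step 1: Since 11 is prime, by Fermat's Little Theorem: 3^10 = 1 (mod 11).
Step 2: Reduce exponent: 183 mod 10 = 3.
Step 3: So 3^183 = 3^3 (mod 11).
Step 4: 3^3 mod 11 = 5.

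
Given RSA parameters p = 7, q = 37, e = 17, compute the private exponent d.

Step 1: n = 7 * 37 = 259.
Step 2: phi(n) = 6 * 36 = 216.
Step 3: Find d such that 17 * d = 1 (mod 216).
Step 4: d = 17^(-1) mod 216 = 89.
Verification: 17 * 89 = 1513 = 7 * 216 + 1.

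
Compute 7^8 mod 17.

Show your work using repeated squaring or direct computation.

Step 1: Compute 7^8 mod 17 step by step, reducing modulo 17 at each step.
  7^1 mod 17 = 7
  7^2 mod 17 = (7 * 7) mod 17 = 15
  7^3 mod 17 = (15 * 7) mod 17 = 3
  7^4 mod 17 = (3 * 7) mod 17 = 4
  7^5 mod 17 = (4 * 7) mod 17 = 11
  7^6 mod 17 = (11 * 7) mod 17 = 9
  7^7 mod 17 = (9 * 7) mod 17 = 12
  7^8 mod 17 = (12 * 7) mod 17 = 16
Step 2: Result = 16.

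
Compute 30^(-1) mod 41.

Step 1: We need x such that 30 * x = 1 (mod 41).
Step 2: Using the extended Euclidean algorithm or trial:
  30 * 26 = 780 = 19 * 41 + 1.
Step 3: Since 780 mod 41 = 1, the inverse is x = 26.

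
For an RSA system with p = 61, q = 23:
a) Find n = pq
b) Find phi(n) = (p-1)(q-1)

Step 1: n = p * q = 61 * 23 = 1403.
Step 2: phi(n) = (p-1)(q-1) = 60 * 22 = 1320.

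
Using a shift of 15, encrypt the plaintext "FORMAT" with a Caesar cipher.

Step 1: For each letter, shift forward by 15 positions (mod 26).
  F (position 5) -> position (5+15) mod 26 = 20 -> U
  O (position 14) -> position (14+15) mod 26 = 3 -> D
  R (position 17) -> position (17+15) mod 26 = 6 -> G
  M (position 12) -> position (12+15) mod 26 = 1 -> B
  A (position 0) -> position (0+15) mod 26 = 15 -> P
  T (position 19) -> position (19+15) mod 26 = 8 -> I
Result: UDGBPI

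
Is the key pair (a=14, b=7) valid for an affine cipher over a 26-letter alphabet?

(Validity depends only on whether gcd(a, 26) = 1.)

Step 1: Compute gcd(14, 26).
Step 2: gcd(14, 26) = 2.
Since gcd = 2 != 1, 14 shares a common factor with 26, so it cannot be used.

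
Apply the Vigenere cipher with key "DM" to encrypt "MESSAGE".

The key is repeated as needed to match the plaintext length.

Step 1: Repeat key to match plaintext length:
  Plaintext: MESSAGE
  Key:       DMDMDMD
Step 2: Encrypt each letter:
  M(12) + D(3) = (12+3) mod 26 = 15 = P
  E(4) + M(12) = (4+12) mod 26 = 16 = Q
  S(18) + D(3) = (18+3) mod 26 = 21 = V
  S(18) + M(12) = (18+12) mod 26 = 4 = E
  A(0) + D(3) = (0+3) mod 26 = 3 = D
  G(6) + M(12) = (6+12) mod 26 = 18 = S
  E(4) + D(3) = (4+3) mod 26 = 7 = H
Ciphertext: PQVEDSH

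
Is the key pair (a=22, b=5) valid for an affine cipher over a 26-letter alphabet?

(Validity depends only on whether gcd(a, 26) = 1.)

Step 1: Compute gcd(22, 26).
Step 2: gcd(22, 26) = 2.
Since gcd = 2 != 1, 22 shares a common factor with 26, so it cannot be used.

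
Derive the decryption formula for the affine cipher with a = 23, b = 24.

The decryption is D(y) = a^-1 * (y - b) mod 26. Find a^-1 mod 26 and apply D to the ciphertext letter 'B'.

Step 1: Find a^-1, the modular inverse of 23 mod 26.
Step 2: We need 23 * a^-1 = 1 (mod 26).
Step 3: 23 * 17 = 391 = 15 * 26 + 1, so a^-1 = 17.
Step 4: D(y) = 17(y - 24) mod 26.
Step 5: Apply to 'B' (y = 1): D(1) = 17 * (1 - 24) mod 26 = 17 * -23 mod 26 = 25 -> 'Z'.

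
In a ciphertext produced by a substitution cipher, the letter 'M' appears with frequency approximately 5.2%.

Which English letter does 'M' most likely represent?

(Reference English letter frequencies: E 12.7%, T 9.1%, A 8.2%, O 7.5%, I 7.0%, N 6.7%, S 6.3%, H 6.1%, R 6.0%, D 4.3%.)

Step 1: The observed frequency is 5.2%.
Step 2: Compare with English frequencies:
  E: 12.7% (difference: 7.5%)
  T: 9.1% (difference: 3.9%)
  A: 8.2% (difference: 3.0%)
  O: 7.5% (difference: 2.3%)
  I: 7.0% (difference: 1.8%)
  N: 6.7% (difference: 1.5%)
  S: 6.3% (difference: 1.1%)
  H: 6.1% (difference: 0.9%)
  R: 6.0% (difference: 0.8%) <-- closest
  D: 4.3% (difference: 0.9%)
Step 3: 'M' most likely represents 'R' (frequency 6.0%).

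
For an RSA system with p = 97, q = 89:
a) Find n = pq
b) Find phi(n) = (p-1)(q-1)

Step 1: n = p * q = 97 * 89 = 8633.
Step 2: phi(n) = (p-1)(q-1) = 96 * 88 = 8448.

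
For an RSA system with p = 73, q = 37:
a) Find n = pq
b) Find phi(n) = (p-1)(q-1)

Step 1: n = p * q = 73 * 37 = 2701.
Step 2: phi(n) = (p-1)(q-1) = 72 * 36 = 2592.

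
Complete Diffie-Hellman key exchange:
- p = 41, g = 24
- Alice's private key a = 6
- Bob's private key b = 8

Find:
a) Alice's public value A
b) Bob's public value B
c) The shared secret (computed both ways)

Step 1: A = g^a mod p = 24^6 mod 41 = 8.
Step 2: B = g^b mod p = 24^8 mod 41 = 16.
Step 3: Alice computes s = B^a mod p = 16^6 mod 41 = 16.
Step 4: Bob computes s = A^b mod p = 8^8 mod 41 = 16.
Both sides agree: shared secret = 16.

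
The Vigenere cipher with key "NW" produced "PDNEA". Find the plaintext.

Step 1: Extend key: NWNWN
Step 2: Decrypt each letter (c - k) mod 26:
  P(15) - N(13) = (15-13) mod 26 = 2 = C
  D(3) - W(22) = (3-22) mod 26 = 7 = H
  N(13) - N(13) = (13-13) mod 26 = 0 = A
  E(4) - W(22) = (4-22) mod 26 = 8 = I
  A(0) - N(13) = (0-13) mod 26 = 13 = N
Plaintext: CHAIN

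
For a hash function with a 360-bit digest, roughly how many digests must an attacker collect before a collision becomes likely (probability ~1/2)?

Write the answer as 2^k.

Step 1: The birthday paradox gives collision probability ~50% after sqrt(2^n) = 2^(n/2) hashes.
Step 2: For 360-bit output: 2^(360/2) = 2^180.
Step 3: Approximately 2^180 hash computations needed.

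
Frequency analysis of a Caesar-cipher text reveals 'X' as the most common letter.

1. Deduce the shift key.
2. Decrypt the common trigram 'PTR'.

Step 1: In English, 'E' is the most frequent letter (12.7%).
Step 2: The most frequent ciphertext letter is 'X' (position 23).
Step 3: Shift = (23 - 4) mod 26 = 19.
Step 4: Decrypt 'PTR' by shifting back 19:
  P -> W
  T -> A
  R -> Y
Step 5: 'PTR' decrypts to 'WAY'.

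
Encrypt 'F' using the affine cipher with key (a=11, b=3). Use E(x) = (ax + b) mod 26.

Step 1: Convert 'F' to number: x = 5.
Step 2: E(5) = (11 * 5 + 3) mod 26 = 58 mod 26 = 6.
Step 3: Convert 6 back to letter: G.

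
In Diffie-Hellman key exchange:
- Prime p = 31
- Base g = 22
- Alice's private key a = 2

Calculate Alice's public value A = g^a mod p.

Step 1: A = g^a mod p = 22^2 mod 31.
  22^1 mod 31 = 22
  22^2 mod 31 = (22 * 22) mod 31 = 19
Result: A = 19.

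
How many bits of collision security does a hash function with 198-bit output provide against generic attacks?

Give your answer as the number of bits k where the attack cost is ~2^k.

Step 1: The hash has a 198-bit output.
Step 2: Collision resistance means it should be infeasible to find any x != y with h(x) = h(y).
By the birthday bound, a generic collision search succeeds after about sqrt(2^198) = 2^(198/2) = 2^99 evaluations.
Step 3: Security level = 99 bits.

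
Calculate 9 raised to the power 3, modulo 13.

Step 1: Compute 9^3 mod 13 step by step, reducing modulo 13 at each step.
  9^1 mod 13 = 9
  9^2 mod 13 = (9 * 9) mod 13 = 3
  9^3 mod 13 = (3 * 9) mod 13 = 1
Step 2: Result = 1.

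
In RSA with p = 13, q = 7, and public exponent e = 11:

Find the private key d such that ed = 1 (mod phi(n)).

Step 1: n = 13 * 7 = 91.
Step 2: phi(n) = 12 * 6 = 72.
Step 3: Find d such that 11 * d = 1 (mod 72).
Step 4: d = 11^(-1) mod 72 = 59.
Verification: 11 * 59 = 649 = 9 * 72 + 1.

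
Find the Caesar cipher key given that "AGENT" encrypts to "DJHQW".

Step 1: Compare first letters: A (position 0) -> D (position 3).
Step 2: Shift = (3 - 0) mod 26 = 3.
The shift value is 3.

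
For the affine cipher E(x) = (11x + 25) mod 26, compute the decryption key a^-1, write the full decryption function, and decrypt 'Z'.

Step 1: Find a^-1, the modular inverse of 11 mod 26.
Step 2: We need 11 * a^-1 = 1 (mod 26).
Step 3: 11 * 19 = 209 = 8 * 26 + 1, so a^-1 = 19.
Step 4: D(y) = 19(y - 25) mod 26.
Step 5: Apply to 'Z' (y = 25): D(25) = 19 * (25 - 25) mod 26 = 19 * 0 mod 26 = 0 -> 'A'.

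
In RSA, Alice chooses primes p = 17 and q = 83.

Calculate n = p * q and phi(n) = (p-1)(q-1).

Step 1: n = p * q = 17 * 83 = 1411.
Step 2: phi(n) = (p-1)(q-1) = 16 * 82 = 1312.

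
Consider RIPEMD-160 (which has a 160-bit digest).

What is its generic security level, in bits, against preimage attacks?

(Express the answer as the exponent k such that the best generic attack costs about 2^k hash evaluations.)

Step 1: The hash has a 160-bit output.
Step 2: Preimage resistance means: given a digest h(x), it should be infeasible to find any input that hashes to it.
With a 160-bit output there are 2^160 possible digests, so a generic brute-force preimage search costs about 2^160 evaluations.
Step 3: Security level = 160 bits.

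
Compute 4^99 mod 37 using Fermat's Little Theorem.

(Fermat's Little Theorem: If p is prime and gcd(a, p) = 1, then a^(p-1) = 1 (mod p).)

Step 1: Since 37 is prime, by Fermat's Little Theorem: 4^36 = 1 (mod 37).
Step 2: Reduce exponent: 99 mod 36 = 27.
Step 3: So 4^99 = 4^27 (mod 37).
Step 4: 4^27 mod 37 = 36.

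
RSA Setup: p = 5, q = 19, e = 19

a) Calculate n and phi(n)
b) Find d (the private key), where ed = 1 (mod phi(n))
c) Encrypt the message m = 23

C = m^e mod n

Step 1: n = 5 * 19 = 95.
Step 2: phi(n) = (5-1)(19-1) = 4 * 18 = 72.
Step 3: Find d = 19^(-1) mod 72 = 19.
  Verify: 19 * 19 = 361 = 1 (mod 72).
Step 4: C = 23^19 mod 95 = 42.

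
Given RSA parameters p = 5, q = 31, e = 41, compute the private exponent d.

Step 1: n = 5 * 31 = 155.
Step 2: phi(n) = 4 * 30 = 120.
Step 3: Find d such that 41 * d = 1 (mod 120).
Step 4: d = 41^(-1) mod 120 = 41.
Verification: 41 * 41 = 1681 = 14 * 120 + 1.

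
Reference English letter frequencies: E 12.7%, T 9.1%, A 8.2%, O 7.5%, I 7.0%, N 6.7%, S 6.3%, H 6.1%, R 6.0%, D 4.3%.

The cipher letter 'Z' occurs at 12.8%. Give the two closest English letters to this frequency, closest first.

Step 1: Observed frequency of 'Z' is 12.8%.
Step 2: Compute distances to each reference frequency and sort:
  E (12.7%): difference = 0.1% <-- BEST
  T (9.1%): difference = 3.7% <-- RUNNER-UP
  A (8.2%): difference = 4.6%
  O (7.5%): difference = 5.3%
  I (7.0%): difference = 5.8%
Step 3: Most likely is 'E' (12.7%, diff 0.1%); second most likely is 'T' (9.1%, diff 3.7%).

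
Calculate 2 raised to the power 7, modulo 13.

Step 1: Compute 2^7 mod 13 step by step, reducing modulo 13 at each step.
  2^1 mod 13 = 2
  2^2 mod 13 = (2 * 2) mod 13 = 4
  2^3 mod 13 = (4 * 2) mod 13 = 8
  2^4 mod 13 = (8 * 2) mod 13 = 3
  2^5 mod 13 = (3 * 2) mod 13 = 6
  2^6 mod 13 = (6 * 2) mod 13 = 12
  2^7 mod 13 = (12 * 2) mod 13 = 11
Step 2: Result = 11.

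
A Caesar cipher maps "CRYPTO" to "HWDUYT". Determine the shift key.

Step 1: Compare first letters: C (position 2) -> H (position 7).
Step 2: Shift = (7 - 2) mod 26 = 5.
The shift value is 5.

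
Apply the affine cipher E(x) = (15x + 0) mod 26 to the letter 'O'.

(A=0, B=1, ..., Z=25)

Step 1: Convert 'O' to number: x = 14.
Step 2: E(14) = (15 * 14 + 0) mod 26 = 210 mod 26 = 2.
Step 3: Convert 2 back to letter: C.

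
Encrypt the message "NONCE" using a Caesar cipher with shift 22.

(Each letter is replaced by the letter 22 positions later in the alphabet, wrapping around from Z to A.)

Step 1: For each letter, shift forward by 22 positions (mod 26).
  N (position 13) -> position (13+22) mod 26 = 9 -> J
  O (position 14) -> position (14+22) mod 26 = 10 -> K
  N (position 13) -> position (13+22) mod 26 = 9 -> J
  C (position 2) -> position (2+22) mod 26 = 24 -> Y
  E (position 4) -> position (4+22) mod 26 = 0 -> A
Result: JKJYA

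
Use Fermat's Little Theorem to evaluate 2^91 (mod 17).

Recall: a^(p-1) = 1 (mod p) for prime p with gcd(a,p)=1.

Step 1: Since 17 is prime, by Fermat's Little Theorem: 2^16 = 1 (mod 17).
Step 2: Reduce exponent: 91 mod 16 = 11.
Step 3: So 2^91 = 2^11 (mod 17).
Step 4: 2^11 mod 17 = 8.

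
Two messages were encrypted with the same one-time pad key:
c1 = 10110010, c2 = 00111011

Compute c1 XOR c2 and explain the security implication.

Step 1: c1 XOR c2 = (m1 XOR k) XOR (m2 XOR k).
Step 2: By XOR associativity/commutativity: = m1 XOR m2 XOR k XOR k = m1 XOR m2.
Step 3: 10110010 XOR 00111011 = 10001001 = 137.
Step 4: The key cancels out! An attacker learns m1 XOR m2 = 137, revealing the relationship between plaintexts.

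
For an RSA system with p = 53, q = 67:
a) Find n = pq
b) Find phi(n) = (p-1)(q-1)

Step 1: n = p * q = 53 * 67 = 3551.
Step 2: phi(n) = (p-1)(q-1) = 52 * 66 = 3432.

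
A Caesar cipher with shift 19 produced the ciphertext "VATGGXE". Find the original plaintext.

Step 1: Reverse the shift by subtracting 19 from each letter position.
  V (position 21) -> position (21-19) mod 26 = 2 -> C
  A (position 0) -> position (0-19) mod 26 = 7 -> H
  T (position 19) -> position (19-19) mod 26 = 0 -> A
  G (position 6) -> position (6-19) mod 26 = 13 -> N
  G (position 6) -> position (6-19) mod 26 = 13 -> N
  X (position 23) -> position (23-19) mod 26 = 4 -> E
  E (position 4) -> position (4-19) mod 26 = 11 -> L
Decrypted message: CHANNEL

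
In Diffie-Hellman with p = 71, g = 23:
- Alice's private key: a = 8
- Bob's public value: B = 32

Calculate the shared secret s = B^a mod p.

Step 1: s = B^a mod p = 32^8 mod 71.
  32^1 mod 71 = 32
  32^2 mod 71 = (32 * 32) mod 71 = 30
  32^3 mod 71 = (30 * 32) mod 71 = 37
  32^4 mod 71 = (37 * 32) mod 71 = 48
  32^5 mod 71 = (48 * 32) mod 71 = 45
  32^6 mod 71 = (45 * 32) mod 71 = 20
  32^7 mod 71 = (20 * 32) mod 71 = 1
  32^8 mod 71 = (1 * 32) mod 71 = 32
Result: shared secret = 32.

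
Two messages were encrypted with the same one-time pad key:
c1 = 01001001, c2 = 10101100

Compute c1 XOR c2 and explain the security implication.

Step 1: c1 XOR c2 = (m1 XOR k) XOR (m2 XOR k).
Step 2: By XOR associativity/commutativity: = m1 XOR m2 XOR k XOR k = m1 XOR m2.
Step 3: 01001001 XOR 10101100 = 11100101 = 229.
Step 4: The key cancels out! An attacker learns m1 XOR m2 = 229, revealing the relationship between plaintexts.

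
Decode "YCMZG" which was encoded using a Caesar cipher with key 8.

Step 1: Reverse the shift by subtracting 8 from each letter position.
  Y (position 24) -> position (24-8) mod 26 = 16 -> Q
  C (position 2) -> position (2-8) mod 26 = 20 -> U
  M (position 12) -> position (12-8) mod 26 = 4 -> E
  Z (position 25) -> position (25-8) mod 26 = 17 -> R
  G (position 6) -> position (6-8) mod 26 = 24 -> Y
Decrypted message: QUERY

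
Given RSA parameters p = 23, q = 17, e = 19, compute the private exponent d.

Step 1: n = 23 * 17 = 391.
Step 2: phi(n) = 22 * 16 = 352.
Step 3: Find d such that 19 * d = 1 (mod 352).
Step 4: d = 19^(-1) mod 352 = 315.
Verification: 19 * 315 = 5985 = 17 * 352 + 1.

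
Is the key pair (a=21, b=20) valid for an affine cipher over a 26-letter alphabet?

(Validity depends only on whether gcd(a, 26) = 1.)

Step 1: Compute gcd(21, 26).
Step 2: gcd(21, 26) = 1.
Since gcd = 1, 21 is coprime with 26, so it is a valid key.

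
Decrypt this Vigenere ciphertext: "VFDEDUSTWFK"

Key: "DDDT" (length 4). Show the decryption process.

Step 1: Key 'DDDT' has length 4. Extended key: DDDTDDDTDDD
Step 2: Decrypt each position:
  V(21) - D(3) = 18 = S
  F(5) - D(3) = 2 = C
  D(3) - D(3) = 0 = A
  E(4) - T(19) = 11 = L
  D(3) - D(3) = 0 = A
  U(20) - D(3) = 17 = R
  S(18) - D(3) = 15 = P
  T(19) - T(19) = 0 = A
  W(22) - D(3) = 19 = T
  F(5) - D(3) = 2 = C
  K(10) - D(3) = 7 = H
Plaintext: SCALARPATCH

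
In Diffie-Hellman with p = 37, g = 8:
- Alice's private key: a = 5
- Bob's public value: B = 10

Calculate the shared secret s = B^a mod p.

Step 1: s = B^a mod p = 10^5 mod 37.
  10^1 mod 37 = 10
  10^2 mod 37 = (10 * 10) mod 37 = 26
  10^3 mod 37 = (26 * 10) mod 37 = 1
  10^4 mod 37 = (1 * 10) mod 37 = 10
  10^5 mod 37 = (10 * 10) mod 37 = 26
Result: shared secret = 26.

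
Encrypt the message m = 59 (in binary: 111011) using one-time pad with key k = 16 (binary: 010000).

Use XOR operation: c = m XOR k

Step 1: Write out the XOR operation bit by bit:
  Message: 111011
  Key:     010000
  XOR:     101011
Step 2: Convert to decimal: 101011 = 43.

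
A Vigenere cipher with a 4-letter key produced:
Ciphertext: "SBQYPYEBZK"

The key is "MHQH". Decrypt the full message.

Step 1: Key 'MHQH' has length 4. Extended key: MHQHMHQHMH
Step 2: Decrypt each position:
  S(18) - M(12) = 6 = G
  B(1) - H(7) = 20 = U
  Q(16) - Q(16) = 0 = A
  Y(24) - H(7) = 17 = R
  P(15) - M(12) = 3 = D
  Y(24) - H(7) = 17 = R
  E(4) - Q(16) = 14 = O
  B(1) - H(7) = 20 = U
  Z(25) - M(12) = 13 = N
  K(10) - H(7) = 3 = D
Plaintext: GUARDROUND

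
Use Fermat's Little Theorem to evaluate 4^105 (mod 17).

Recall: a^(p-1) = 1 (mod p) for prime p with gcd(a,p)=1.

Step 1: Since 17 is prime, by Fermat's Little Theorem: 4^16 = 1 (mod 17).
Step 2: Reduce exponent: 105 mod 16 = 9.
Step 3: So 4^105 = 4^9 (mod 17).
Step 4: 4^9 mod 17 = 4.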